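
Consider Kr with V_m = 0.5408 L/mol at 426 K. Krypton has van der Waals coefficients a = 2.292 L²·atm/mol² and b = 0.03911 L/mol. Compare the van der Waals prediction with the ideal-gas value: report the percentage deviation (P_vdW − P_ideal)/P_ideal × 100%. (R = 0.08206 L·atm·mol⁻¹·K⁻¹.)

-4.33 %

Ideal: P_ideal = RT/V_m = (0.08206)(426)/0.5408 = 64.6405 atm
vdW: P = RT/(V_m − b) − a/V_m² = 34.9576/0.501690 − 2.292/0.292465 = 69.6797 − 7.83684 = 61.8429 atm
% deviation = (61.8429 − 64.6405)/64.6405 × 100% = -4.33%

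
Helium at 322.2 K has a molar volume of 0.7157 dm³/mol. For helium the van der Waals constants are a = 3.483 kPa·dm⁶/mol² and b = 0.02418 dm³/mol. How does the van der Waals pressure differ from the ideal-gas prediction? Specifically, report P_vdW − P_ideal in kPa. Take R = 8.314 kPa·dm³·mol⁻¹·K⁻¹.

ΔP ≈ 124.1 kPa

Ideal: P_ideal = RT/V_m = (8.314)(322.2)/0.7157 = 3742.87 kPa
vdW: P = RT/(V_m − b) − a/V_m² = 2678.77/0.691520 − 3.483/0.512226 = 3873.74 − 6.79973 = 3866.94 kPa
ΔP = 3866.94 − 3742.87 = 124.1 kPa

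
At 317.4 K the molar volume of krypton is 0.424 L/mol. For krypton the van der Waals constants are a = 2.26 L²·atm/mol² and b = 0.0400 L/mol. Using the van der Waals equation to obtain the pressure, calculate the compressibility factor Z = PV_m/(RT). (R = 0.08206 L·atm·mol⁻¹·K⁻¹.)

Z ≈ 0.8995

P = RT/(V_m − b) − a/V_m² = (0.08206)(317.4)/(0.424 − 0.0400) − 2.26/(0.424)²
  = 26.046/0.38400 − 12.571 = 67.828 − 12.571 = 55.257 atm
Z = PV_m/(RT) = (55.257)(0.424)/((0.08206)(317.4)) = 23.429/26.046 = 0.8995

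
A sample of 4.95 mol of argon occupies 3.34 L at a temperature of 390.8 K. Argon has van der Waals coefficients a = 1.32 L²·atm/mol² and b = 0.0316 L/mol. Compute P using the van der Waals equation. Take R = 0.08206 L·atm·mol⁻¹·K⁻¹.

P ≈ 46.96 atm

P = nRT/(V − nb) − a n²/V²
nRT/(V − nb) = (4.95)(0.08206)(390.8)/(3.34 − 4.95×0.0316) = 158.74/3.1836 = 49.862 atm
a n²/V² = (1.32)(4.95)²/(3.34)² = 2.8993 atm
P = 49.862 − 2.8993 = 46.96 atm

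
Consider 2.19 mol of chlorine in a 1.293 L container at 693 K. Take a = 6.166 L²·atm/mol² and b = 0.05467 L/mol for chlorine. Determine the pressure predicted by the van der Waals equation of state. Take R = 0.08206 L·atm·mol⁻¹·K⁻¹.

P ≈ 88.46 atm

P = nRT/(V − nb) − a n²/V²
nRT/(V − nb) = (2.19)(0.08206)(693)/(1.293 − 2.19×0.05467) = 124.54/1.1733 = 106.15 atm
a n²/V² = (6.166)(2.19)²/(1.293)² = 17.689 atm
P = 106.15 − 17.689 = 88.46 atm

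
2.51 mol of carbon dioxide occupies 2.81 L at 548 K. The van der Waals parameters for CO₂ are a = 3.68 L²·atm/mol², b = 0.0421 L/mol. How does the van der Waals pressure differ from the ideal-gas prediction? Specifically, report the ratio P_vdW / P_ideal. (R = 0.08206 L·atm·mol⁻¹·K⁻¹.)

P_vdW / P_ideal ≈ 0.9660

Ideal: P_ideal = nRT/V = (2.51)(0.08206)(548)/2.81 = 40.1679 atm
vdW: P = nRT/(V − nb) − a n²/V² = 112.872/2.70433 − 23.1844/7.89610 = 41.7375 − 2.93618 = 38.8013 atm
Ratio = 38.8013/40.1679 = 0.9660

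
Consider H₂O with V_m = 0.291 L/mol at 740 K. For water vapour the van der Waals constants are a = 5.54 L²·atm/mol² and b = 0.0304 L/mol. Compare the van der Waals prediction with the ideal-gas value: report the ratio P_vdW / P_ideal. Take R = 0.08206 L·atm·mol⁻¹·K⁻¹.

P_vdW / P_ideal ≈ 0.8031

Ideal: P_ideal = RT/V_m = (0.08206)(740)/0.291 = 208.675 atm
vdW: P = RT/(V_m − b) − a/V_m² = 60.7244/0.260600 − 5.54/0.0846810 = 233.018 − 65.4220 = 167.596 atm
Ratio = 167.596/208.675 = 0.8031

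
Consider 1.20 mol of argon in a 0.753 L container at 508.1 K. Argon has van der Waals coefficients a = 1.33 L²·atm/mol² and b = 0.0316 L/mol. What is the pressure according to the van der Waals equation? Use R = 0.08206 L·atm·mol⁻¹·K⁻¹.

P = nRT/(V − nb) − a n²/V²
nRT/(V − nb) = (1.20)(0.08206)(508.1)/(0.753 − 1.20×0.0316) = 50.034/0.71508 = 69.970 atm
a n²/V² = (1.33)(1.20)²/(0.753)² = 3.3777 atm
P = 69.970 − 3.3777 = 66.59 atm

P ≈ 66.59 atm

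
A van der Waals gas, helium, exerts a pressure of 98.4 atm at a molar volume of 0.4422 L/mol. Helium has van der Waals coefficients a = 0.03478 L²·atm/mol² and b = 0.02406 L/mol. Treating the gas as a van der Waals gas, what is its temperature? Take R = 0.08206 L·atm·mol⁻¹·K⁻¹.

T ≈ 502.3 K

T = (P + a/V_m²)(V_m − b)/R
P + a/V_m² = 98.4 + 0.03478/(0.4422)² = 98.578 atm
V_m − b = 0.4422 − 0.02406 = 0.41814 L/mol
T = (98.578)(0.41814)/0.08206 = 502.3 K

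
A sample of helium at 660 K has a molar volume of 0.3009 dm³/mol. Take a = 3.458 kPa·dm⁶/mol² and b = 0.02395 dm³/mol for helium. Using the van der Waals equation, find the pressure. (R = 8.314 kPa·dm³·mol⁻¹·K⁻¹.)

P ≈ 19775 kPa

P = RT/(V_m − b) − a/V_m²
RT/(V_m − b) = (8.314)(660)/(0.3009 − 0.02395) = 5487.2/0.27695 = 19813 kPa
a/V_m² = 3.458/(0.3009)² = 38.193 kPa
P = 19813 − 38.193 = 19775 kPa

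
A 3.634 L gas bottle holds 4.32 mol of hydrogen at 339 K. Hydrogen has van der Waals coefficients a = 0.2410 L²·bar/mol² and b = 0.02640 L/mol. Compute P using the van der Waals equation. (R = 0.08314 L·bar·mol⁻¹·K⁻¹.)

P = nRT/(V − nb) − a n²/V²
nRT/(V − nb) = (4.32)(0.08314)(339)/(3.634 − 4.32×0.02640) = 121.76/3.5200 = 34.591 bar
a n²/V² = (0.2410)(4.32)²/(3.634)² = 0.34058 bar
P = 34.591 − 0.34058 = 34.25 bar

P ≈ 34.25 bar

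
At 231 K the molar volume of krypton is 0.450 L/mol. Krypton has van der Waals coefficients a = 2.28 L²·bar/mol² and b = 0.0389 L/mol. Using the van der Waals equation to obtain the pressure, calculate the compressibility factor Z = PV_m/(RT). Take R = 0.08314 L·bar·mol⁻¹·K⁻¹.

Z ≈ 0.8308

P = RT/(V_m − b) − a/V_m² = (0.08314)(231)/(0.450 − 0.0389) − 2.28/(0.450)²
  = 19.205/0.41110 − 11.259 = 46.716 − 11.259 = 35.457 bar
Z = PV_m/(RT) = (35.457)(0.450)/((0.08314)(231)) = 15.956/19.205 = 0.8308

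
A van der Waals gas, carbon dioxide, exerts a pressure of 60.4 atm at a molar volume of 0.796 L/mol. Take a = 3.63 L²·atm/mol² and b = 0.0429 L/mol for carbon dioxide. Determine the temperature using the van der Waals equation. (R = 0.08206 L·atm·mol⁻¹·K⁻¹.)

T = (P + a/V_m²)(V_m − b)/R
P + a/V_m² = 60.4 + 3.63/(0.796)² = 66.129 atm
V_m − b = 0.796 − 0.0429 = 0.75310 L/mol
T = (66.129)(0.75310)/0.08206 = 606.9 K

T ≈ 606.9 K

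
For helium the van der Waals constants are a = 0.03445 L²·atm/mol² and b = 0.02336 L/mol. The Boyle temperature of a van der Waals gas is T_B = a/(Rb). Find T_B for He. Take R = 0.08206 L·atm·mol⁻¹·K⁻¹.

T_B ≈ 17.97 K

For a van der Waals gas the second virial coefficient B₂ = b − a/(RT) vanishes at T_B = a/(Rb).
T_B = 0.03445/(0.08206×0.02336) = 0.03445/0.0019169 = 17.97 K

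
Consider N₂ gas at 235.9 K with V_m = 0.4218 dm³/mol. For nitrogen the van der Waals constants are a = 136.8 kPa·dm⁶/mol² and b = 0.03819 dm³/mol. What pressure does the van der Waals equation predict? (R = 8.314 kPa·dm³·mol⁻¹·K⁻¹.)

P = RT/(V_m − b) − a/V_m²
RT/(V_m − b) = (8.314)(235.9)/(0.4218 − 0.03819) = 1961.3/0.38361 = 5112.7 kPa
a/V_m² = 136.8/(0.4218)² = 768.91 kPa
P = 5112.7 − 768.91 = 4344 kPa

P ≈ 4344 kPa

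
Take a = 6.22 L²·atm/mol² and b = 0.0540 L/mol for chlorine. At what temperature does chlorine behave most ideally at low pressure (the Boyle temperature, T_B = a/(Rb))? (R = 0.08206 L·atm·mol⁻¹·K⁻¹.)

For a van der Waals gas the second virial coefficient B₂ = b − a/(RT) vanishes at T_B = a/(Rb).
T_B = 6.22/(0.08206×0.0540) = 6.22/0.0044312 = 1404 K

T_B ≈ 1404 K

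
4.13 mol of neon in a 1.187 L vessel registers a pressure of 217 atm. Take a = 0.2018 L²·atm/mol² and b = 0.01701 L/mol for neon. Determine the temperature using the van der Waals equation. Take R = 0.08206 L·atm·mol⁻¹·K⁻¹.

T ≈ 723.1 K

T = (P + a n²/V²)(V − nb)/(nR)
P + a n²/V² = 217 + (0.2018)(4.13)²/(1.187)² = 219.44 atm
V − nb = 1.187 − (4.13)(0.01701) = 1.1167 L
T = (219.44)(1.1167)/((4.13)(0.08206)) = 723.1 K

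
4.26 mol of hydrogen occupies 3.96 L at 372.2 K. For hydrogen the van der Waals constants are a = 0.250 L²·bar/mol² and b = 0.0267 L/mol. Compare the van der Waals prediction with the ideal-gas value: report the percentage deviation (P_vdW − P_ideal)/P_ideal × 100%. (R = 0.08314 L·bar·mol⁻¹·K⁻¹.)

2.09 %

Ideal: P_ideal = nRT/V = (4.26)(0.08314)(372.2)/3.96 = 33.2890 bar
vdW: P = nRT/(V − nb) − a n²/V² = 131.824/3.84626 − 4.53690/15.6816 = 34.2733 − 0.289314 = 33.9840 bar
% deviation = (33.9840 − 33.2890)/33.2890 × 100% = 2.09%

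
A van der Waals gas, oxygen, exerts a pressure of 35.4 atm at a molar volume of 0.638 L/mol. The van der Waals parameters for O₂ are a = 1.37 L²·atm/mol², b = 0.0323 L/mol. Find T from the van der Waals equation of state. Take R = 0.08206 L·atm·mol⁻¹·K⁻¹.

T ≈ 286.1 K

T = (P + a/V_m²)(V_m − b)/R
P + a/V_m² = 35.4 + 1.37/(0.638)² = 38.766 atm
V_m − b = 0.638 − 0.0323 = 0.60570 L/mol
T = (38.766)(0.60570)/0.08206 = 286.1 K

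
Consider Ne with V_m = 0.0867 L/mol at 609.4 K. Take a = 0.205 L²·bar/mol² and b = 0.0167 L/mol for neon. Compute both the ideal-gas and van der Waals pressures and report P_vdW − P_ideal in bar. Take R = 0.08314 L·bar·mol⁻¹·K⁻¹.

Ideal: P_ideal = RT/V_m = (0.08314)(609.4)/0.0867 = 584.377 bar
vdW: P = RT/(V_m − b) − a/V_m² = 50.6655/0.0700000 − 0.205/0.00751689 = 723.793 − 27.2719 = 696.521 bar
ΔP = 696.521 − 584.377 = 112.1 bar

ΔP ≈ 112.1 bar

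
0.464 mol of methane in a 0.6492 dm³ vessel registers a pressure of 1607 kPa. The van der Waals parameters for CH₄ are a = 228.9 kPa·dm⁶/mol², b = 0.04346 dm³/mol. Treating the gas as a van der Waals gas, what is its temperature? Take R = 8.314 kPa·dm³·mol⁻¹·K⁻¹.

T ≈ 281.1 K

T = (P + a n²/V²)(V − nb)/(nR)
P + a n²/V² = 1607 + (228.9)(0.464)²/(0.6492)² = 1723.9 kPa
V − nb = 0.6492 − (0.464)(0.04346) = 0.62903 dm³
T = (1723.9)(0.62903)/((0.464)(8.314)) = 281.1 K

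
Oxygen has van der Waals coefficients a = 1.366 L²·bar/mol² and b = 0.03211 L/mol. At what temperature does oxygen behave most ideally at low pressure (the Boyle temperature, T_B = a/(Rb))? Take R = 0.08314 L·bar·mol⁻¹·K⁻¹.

For a van der Waals gas the second virial coefficient B₂ = b − a/(RT) vanishes at T_B = a/(Rb).
T_B = 1.366/(0.08314×0.03211) = 1.366/0.0026696 = 511.7 K

T_B ≈ 511.7 K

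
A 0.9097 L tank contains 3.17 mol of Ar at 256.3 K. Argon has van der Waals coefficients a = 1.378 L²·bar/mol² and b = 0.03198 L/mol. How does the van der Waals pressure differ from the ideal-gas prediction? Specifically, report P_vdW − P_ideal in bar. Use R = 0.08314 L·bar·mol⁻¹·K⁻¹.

Ideal: P_ideal = nRT/V = (3.17)(0.08314)(256.3)/0.9097 = 74.2540 bar
vdW: P = nRT/(V − nb) − a n²/V² = 67.5488/0.808323 − 13.8474/0.827554 = 83.5666 − 16.7329 = 66.8337 bar
ΔP = 66.8337 − 74.2540 = -7.420 bar

ΔP ≈ -7.420 bar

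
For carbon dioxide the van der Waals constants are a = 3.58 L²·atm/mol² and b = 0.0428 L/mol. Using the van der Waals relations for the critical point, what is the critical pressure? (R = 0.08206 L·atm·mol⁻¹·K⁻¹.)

P_c ≈ 72.38 atm

For a van der Waals gas, P_c = a/(27b²).
P_c = 3.58/(27×(0.0428)²) = 3.58/0.049460 = 72.38 atm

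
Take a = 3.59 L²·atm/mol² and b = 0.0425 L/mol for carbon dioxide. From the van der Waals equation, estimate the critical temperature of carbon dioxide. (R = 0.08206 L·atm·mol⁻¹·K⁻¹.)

For a van der Waals gas, T_c = 8a/(27Rb).
T_c = 8×3.59/(27×0.08206×0.0425) = 28.720/0.094164 = 305.0 K

T_c ≈ 305.0 K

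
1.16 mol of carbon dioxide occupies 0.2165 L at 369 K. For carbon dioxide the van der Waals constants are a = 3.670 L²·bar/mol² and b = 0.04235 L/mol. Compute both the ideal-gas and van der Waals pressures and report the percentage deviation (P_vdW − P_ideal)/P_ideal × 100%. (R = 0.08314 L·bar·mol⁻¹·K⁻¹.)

-34.74 %

Ideal: P_ideal = nRT/V = (1.16)(0.08314)(369)/0.2165 = 164.375 bar
vdW: P = nRT/(V − nb) − a n²/V² = 35.5872/0.167374 − 4.93835/0.0468723 = 212.621 − 105.358 = 107.263 bar
% deviation = (107.263 − 164.375)/164.375 × 100% = -34.74%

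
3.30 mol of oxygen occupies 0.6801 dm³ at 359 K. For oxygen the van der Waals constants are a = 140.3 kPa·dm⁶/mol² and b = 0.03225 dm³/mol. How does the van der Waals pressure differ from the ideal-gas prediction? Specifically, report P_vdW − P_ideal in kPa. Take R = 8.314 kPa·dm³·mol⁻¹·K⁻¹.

Ideal: P_ideal = nRT/V = (3.30)(8.314)(359)/0.6801 = 14482.6 kPa
vdW: P = nRT/(V − nb) − a n²/V² = 9849.60/0.573675 − 1527.87/0.462536 = 17169.3 − 3303.25 = 13866.1 kPa
ΔP = 13866.1 − 14482.6 = -617 kPa

ΔP ≈ -617 kPa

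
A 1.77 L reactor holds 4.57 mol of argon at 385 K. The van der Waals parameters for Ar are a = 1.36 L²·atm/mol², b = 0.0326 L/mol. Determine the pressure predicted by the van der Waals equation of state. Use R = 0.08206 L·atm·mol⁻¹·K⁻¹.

P = nRT/(V − nb) − a n²/V²
nRT/(V − nb) = (4.57)(0.08206)(385)/(1.77 − 4.57×0.0326) = 144.38/1.6210 = 89.068 atm
a n²/V² = (1.36)(4.57)²/(1.77)² = 9.0662 atm
P = 89.068 − 9.0662 = 80.00 atm

P ≈ 80.00 atm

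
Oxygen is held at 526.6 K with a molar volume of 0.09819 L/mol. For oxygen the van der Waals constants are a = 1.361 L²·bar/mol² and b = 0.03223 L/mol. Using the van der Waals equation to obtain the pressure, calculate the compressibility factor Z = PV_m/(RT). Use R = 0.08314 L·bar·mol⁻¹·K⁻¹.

P = RT/(V_m − b) − a/V_m² = (0.08314)(526.6)/(0.09819 − 0.03223) − 1.361/(0.09819)²
  = 43.782/0.065960 − 141.16 = 663.77 − 141.16 = 522.61 bar
Z = PV_m/(RT) = (522.61)(0.09819)/((0.08314)(526.6)) = 51.315/43.782 = 1.172

Z ≈ 1.172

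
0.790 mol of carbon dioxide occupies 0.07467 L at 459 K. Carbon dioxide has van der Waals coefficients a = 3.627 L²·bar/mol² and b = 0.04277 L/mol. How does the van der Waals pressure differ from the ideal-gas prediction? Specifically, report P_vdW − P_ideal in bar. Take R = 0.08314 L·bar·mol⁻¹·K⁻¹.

Ideal: P_ideal = nRT/V = (0.790)(0.08314)(459)/0.07467 = 403.742 bar
vdW: P = nRT/(V − nb) − a n²/V² = 30.1474/0.0408817 − 2.26361/0.00557561 = 737.430 − 405.984 = 331.446 bar
ΔP = 331.446 − 403.742 = -72.30 bar

ΔP ≈ -72.30 bar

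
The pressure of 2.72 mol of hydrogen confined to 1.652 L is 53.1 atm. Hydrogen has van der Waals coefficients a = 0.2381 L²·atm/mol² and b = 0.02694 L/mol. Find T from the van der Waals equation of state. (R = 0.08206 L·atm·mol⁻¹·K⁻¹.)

T = (P + a n²/V²)(V − nb)/(nR)
P + a n²/V² = 53.1 + (0.2381)(2.72)²/(1.652)² = 53.745 atm
V − nb = 1.652 − (2.72)(0.02694) = 1.5787 L
T = (53.745)(1.5787)/((2.72)(0.08206)) = 380.1 K

T ≈ 380.1 K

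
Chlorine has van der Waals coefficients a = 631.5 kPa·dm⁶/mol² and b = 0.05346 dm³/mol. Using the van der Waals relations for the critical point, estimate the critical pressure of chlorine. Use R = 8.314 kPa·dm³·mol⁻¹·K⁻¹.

P_c ≈ 8184 kPa

For a van der Waals gas, P_c = a/(27b²).
P_c = 631.5/(27×(0.05346)²) = 631.5/0.077165 = 8184 kPa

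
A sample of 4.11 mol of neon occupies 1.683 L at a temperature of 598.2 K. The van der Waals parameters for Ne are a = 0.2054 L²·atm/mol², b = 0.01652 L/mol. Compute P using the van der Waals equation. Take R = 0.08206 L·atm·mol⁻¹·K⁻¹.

P ≈ 123.7 atm

P = nRT/(V − nb) − a n²/V²
nRT/(V − nb) = (4.11)(0.08206)(598.2)/(1.683 − 4.11×0.01652) = 201.75/1.6151 = 124.91 atm
a n²/V² = (0.2054)(4.11)²/(1.683)² = 1.2249 atm
P = 124.91 − 1.2249 = 123.7 atm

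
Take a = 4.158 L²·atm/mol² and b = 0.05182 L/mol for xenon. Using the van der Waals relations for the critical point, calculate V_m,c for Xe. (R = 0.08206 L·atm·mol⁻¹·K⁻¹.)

For a van der Waals gas, V_m,c = 3b.
V_m,c = 3×0.05182 = 0.1555 L/mol

V_m,c ≈ 0.1555 L/mol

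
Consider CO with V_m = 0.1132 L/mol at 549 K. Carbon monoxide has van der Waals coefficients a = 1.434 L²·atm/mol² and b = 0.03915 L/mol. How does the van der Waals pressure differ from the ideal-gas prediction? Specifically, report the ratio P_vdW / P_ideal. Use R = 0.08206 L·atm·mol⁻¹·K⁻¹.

P_vdW / P_ideal ≈ 1.248

Ideal: P_ideal = RT/V_m = (0.08206)(549)/0.1132 = 397.977 atm
vdW: P = RT/(V_m − b) − a/V_m² = 45.0509/0.0740500 − 1.434/0.0128142 = 608.385 − 111.907 = 496.478 atm
Ratio = 496.478/397.977 = 1.248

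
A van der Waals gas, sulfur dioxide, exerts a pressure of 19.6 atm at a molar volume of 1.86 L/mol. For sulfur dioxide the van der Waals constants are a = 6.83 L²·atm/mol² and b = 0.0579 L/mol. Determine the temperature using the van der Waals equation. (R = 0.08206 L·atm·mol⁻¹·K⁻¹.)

T ≈ 473.8 K

T = (P + a/V_m²)(V_m − b)/R
P + a/V_m² = 19.6 + 6.83/(1.86)² = 21.574 atm
V_m − b = 1.86 − 0.0579 = 1.8021 L/mol
T = (21.574)(1.8021)/0.08206 = 473.8 K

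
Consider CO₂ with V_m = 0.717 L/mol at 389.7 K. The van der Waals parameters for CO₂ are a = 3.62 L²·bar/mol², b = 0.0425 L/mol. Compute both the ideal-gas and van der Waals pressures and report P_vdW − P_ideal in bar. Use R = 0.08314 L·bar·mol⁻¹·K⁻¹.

Ideal: P_ideal = RT/V_m = (0.08314)(389.7)/0.717 = 45.1878 bar
vdW: P = RT/(V_m − b) − a/V_m² = 32.3997/0.674500 − 3.62/0.514089 = 48.0351 − 7.04158 = 40.9935 bar
ΔP = 40.9935 − 45.1878 = -4.194 bar

ΔP ≈ -4.194 bar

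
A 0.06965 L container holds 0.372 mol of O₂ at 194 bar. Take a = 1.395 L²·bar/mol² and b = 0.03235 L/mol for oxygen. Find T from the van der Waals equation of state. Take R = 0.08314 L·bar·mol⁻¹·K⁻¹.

T ≈ 435.5 K

T = (P + a n²/V²)(V − nb)/(nR)
P + a n²/V² = 194 + (1.395)(0.372)²/(0.06965)² = 233.79 bar
V − nb = 0.06965 − (0.372)(0.03235) = 0.057616 L
T = (233.79)(0.057616)/((0.372)(0.08314)) = 435.5 K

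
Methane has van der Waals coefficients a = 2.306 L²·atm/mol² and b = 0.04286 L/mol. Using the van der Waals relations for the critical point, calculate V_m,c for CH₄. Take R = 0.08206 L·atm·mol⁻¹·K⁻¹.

V_m,c ≈ 0.1286 L/mol

For a van der Waals gas, V_m,c = 3b.
V_m,c = 3×0.04286 = 0.1286 L/mol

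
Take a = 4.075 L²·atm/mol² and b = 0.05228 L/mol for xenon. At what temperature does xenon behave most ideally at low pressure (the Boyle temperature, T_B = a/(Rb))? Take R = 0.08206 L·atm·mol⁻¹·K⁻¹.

For a van der Waals gas the second virial coefficient B₂ = b − a/(RT) vanishes at T_B = a/(Rb).
T_B = 4.075/(0.08206×0.05228) = 4.075/0.0042901 = 949.9 K

T_B ≈ 949.9 K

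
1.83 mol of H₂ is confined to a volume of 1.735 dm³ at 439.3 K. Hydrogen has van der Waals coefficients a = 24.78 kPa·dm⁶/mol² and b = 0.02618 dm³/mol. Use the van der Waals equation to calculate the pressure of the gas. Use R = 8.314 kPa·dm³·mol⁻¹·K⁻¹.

P = nRT/(V − nb) − a n²/V²
nRT/(V − nb) = (1.83)(8.314)(439.3)/(1.735 − 1.83×0.02618) = 6683.8/1.6871 = 3961.7 kPa
a n²/V² = (24.78)(1.83)²/(1.735)² = 27.568 kPa
P = 3961.7 − 27.568 = 3934 kPa

P ≈ 3934 kPa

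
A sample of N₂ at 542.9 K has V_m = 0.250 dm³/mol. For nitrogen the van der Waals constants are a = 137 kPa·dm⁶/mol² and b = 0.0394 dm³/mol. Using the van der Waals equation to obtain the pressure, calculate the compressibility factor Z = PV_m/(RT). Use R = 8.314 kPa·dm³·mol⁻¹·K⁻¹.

Z ≈ 1.066

P = RT/(V_m − b) − a/V_m² = (8.314)(542.9)/(0.250 − 0.0394) − 137/(0.250)²
  = 4513.7/0.21060 − 2192.0 = 21433 − 2192.0 = 19241 kPa
Z = PV_m/(RT) = (19241)(0.250)/((8.314)(542.9)) = 4810.3/4513.7 = 1.066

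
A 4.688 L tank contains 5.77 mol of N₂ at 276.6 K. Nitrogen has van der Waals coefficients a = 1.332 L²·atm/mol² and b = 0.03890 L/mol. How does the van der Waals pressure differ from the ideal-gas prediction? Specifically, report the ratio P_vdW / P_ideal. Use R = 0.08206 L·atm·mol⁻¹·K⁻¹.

Ideal: P_ideal = nRT/V = (5.77)(0.08206)(276.6)/4.688 = 27.9365 atm
vdW: P = nRT/(V − nb) − a n²/V² = 130.966/4.46355 − 44.3461/21.9773 = 29.3412 − 2.01781 = 27.3234 atm
Ratio = 27.3234/27.9365 = 0.9781

P_vdW / P_ideal ≈ 0.9781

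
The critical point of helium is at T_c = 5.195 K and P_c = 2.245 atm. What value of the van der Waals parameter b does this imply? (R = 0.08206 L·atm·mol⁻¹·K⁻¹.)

From T_c = 8a/(27Rb) and P_c = a/(27b²): b = R T_c/(8 P_c).
b = (0.08206)(5.195)/(8×2.245) = 0.42630/17.960 = 0.02374 L/mol

b ≈ 0.02374 L/mol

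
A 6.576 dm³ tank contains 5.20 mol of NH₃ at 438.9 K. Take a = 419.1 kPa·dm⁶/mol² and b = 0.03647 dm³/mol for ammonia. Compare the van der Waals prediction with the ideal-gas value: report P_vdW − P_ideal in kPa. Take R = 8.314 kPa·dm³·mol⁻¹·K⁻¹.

ΔP ≈ -176.4 kPa

Ideal: P_ideal = nRT/V = (5.20)(8.314)(438.9)/6.576 = 2885.47 kPa
vdW: P = nRT/(V − nb) − a n²/V² = 18974.9/6.38636 − 11332.5/43.2438 = 2971.16 − 262.061 = 2709.10 kPa
ΔP = 2709.10 − 2885.47 = -176.4 kPa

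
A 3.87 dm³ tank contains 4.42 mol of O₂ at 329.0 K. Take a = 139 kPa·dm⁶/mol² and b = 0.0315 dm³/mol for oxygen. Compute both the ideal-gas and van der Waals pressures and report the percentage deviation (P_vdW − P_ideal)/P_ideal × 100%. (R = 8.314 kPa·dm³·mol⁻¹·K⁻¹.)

Ideal: P_ideal = nRT/V = (4.42)(8.314)(329.0)/3.87 = 3124.04 kPa
vdW: P = nRT/(V − nb) − a n²/V² = 12090.1/3.73077 − 2715.56/14.9769 = 3240.64 − 181.317 = 3059.32 kPa
% deviation = (3059.32 − 3124.04)/3124.04 × 100% = -2.07%

-2.07 %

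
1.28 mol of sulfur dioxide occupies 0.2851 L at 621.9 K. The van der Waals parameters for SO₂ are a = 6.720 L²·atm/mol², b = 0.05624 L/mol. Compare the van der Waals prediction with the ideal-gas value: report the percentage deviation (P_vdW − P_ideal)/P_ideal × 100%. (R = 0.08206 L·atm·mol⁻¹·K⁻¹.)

Ideal: P_ideal = nRT/V = (1.28)(0.08206)(621.9)/0.2851 = 229.121 atm
vdW: P = nRT/(V − nb) − a n²/V² = 65.3224/0.213113 − 11.0100/0.0812820 = 306.515 − 135.454 = 171.061 atm
% deviation = (171.061 − 229.121)/229.121 × 100% = -25.34%

-25.34 %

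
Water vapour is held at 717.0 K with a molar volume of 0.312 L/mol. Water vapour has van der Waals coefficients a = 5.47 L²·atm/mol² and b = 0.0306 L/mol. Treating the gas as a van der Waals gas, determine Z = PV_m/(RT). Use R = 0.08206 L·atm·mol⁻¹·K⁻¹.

Z ≈ 0.8108

P = RT/(V_m − b) − a/V_m² = (0.08206)(717.0)/(0.312 − 0.0306) − 5.47/(0.312)²
  = 58.837/0.28140 − 56.192 = 209.09 − 56.192 = 152.90 atm
Z = PV_m/(RT) = (152.90)(0.312)/((0.08206)(717.0)) = 47.705/58.837 = 0.8108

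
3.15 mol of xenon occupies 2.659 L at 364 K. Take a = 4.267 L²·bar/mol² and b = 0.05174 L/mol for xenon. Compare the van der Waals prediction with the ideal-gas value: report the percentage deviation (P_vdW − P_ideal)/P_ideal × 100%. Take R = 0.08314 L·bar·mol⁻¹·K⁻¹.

Ideal: P_ideal = nRT/V = (3.15)(0.08314)(364)/2.659 = 35.8512 bar
vdW: P = nRT/(V − nb) − a n²/V² = 95.3283/2.49602 − 42.3393/7.07028 = 38.1921 − 5.98835 = 32.2038 bar
% deviation = (32.2038 − 35.8512)/35.8512 × 100% = -10.17%

-10.17 %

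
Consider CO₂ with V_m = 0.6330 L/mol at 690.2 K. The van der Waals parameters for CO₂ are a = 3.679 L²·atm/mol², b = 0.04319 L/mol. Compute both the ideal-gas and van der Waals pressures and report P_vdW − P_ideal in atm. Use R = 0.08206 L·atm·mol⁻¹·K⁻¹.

Ideal: P_ideal = RT/V_m = (0.08206)(690.2)/0.6330 = 89.4752 atm
vdW: P = RT/(V_m − b) − a/V_m² = 56.6378/0.589810 − 3.679/0.400689 = 96.0272 − 9.18168 = 86.8455 atm
ΔP = 86.8455 − 89.4752 = -2.630 atm

ΔP ≈ -2.630 atm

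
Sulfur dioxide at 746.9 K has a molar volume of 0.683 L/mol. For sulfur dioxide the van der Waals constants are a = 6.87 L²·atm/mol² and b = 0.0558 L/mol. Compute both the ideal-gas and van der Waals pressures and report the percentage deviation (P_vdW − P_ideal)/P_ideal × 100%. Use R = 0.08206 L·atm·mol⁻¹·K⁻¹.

-7.51 %

Ideal: P_ideal = RT/V_m = (0.08206)(746.9)/0.683 = 89.7374 atm
vdW: P = RT/(V_m − b) − a/V_m² = 61.2906/0.627200 − 6.87/0.466489 = 97.7210 − 14.7270 = 82.9940 atm
% deviation = (82.9940 − 89.7374)/89.7374 × 100% = -7.51%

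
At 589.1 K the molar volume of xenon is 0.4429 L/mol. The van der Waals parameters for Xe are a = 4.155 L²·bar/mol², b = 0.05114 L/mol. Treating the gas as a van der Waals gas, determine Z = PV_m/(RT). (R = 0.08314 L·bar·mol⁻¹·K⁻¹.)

Z ≈ 0.9390

P = RT/(V_m − b) − a/V_m² = (0.08314)(589.1)/(0.4429 − 0.05114) − 4.155/(0.4429)²
  = 48.978/0.39176 − 21.182 = 125.02 − 21.182 = 103.84 bar
Z = PV_m/(RT) = (103.84)(0.4429)/((0.08314)(589.1)) = 45.991/48.978 = 0.9390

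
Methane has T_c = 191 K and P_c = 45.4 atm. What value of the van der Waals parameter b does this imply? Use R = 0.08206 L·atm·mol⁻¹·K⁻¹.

From T_c = 8a/(27Rb) and P_c = a/(27b²): b = R T_c/(8 P_c).
b = (0.08206)(191)/(8×45.4) = 15.673/363.20 = 0.04315 L/mol

b ≈ 0.04315 L/mol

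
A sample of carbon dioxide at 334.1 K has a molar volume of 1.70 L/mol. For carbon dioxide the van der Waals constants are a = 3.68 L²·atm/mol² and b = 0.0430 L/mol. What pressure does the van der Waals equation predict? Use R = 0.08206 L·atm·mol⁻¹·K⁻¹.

P = RT/(V_m − b) − a/V_m²
RT/(V_m − b) = (0.08206)(334.1)/(1.70 − 0.0430) = 27.416/1.6570 = 16.546 atm
a/V_m² = 3.68/(1.70)² = 1.2734 atm
P = 16.546 − 1.2734 = 15.27 atm

P ≈ 15.27 atm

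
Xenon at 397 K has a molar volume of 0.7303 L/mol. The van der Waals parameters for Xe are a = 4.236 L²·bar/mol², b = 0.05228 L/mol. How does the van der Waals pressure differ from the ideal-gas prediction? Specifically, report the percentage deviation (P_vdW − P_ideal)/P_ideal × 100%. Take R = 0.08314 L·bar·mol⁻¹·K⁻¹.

Ideal: P_ideal = RT/V_m = (0.08314)(397)/0.7303 = 45.1959 bar
vdW: P = RT/(V_m − b) − a/V_m² = 33.0066/0.678020 − 4.236/0.533338 = 48.6809 − 7.94243 = 40.7385 bar
% deviation = (40.7385 − 45.1959)/45.1959 × 100% = -9.86%

-9.86 %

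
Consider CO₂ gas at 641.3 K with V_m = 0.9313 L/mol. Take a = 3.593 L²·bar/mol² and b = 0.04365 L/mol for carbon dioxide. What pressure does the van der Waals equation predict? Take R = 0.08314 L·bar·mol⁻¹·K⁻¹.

P = RT/(V_m − b) − a/V_m²
RT/(V_m − b) = (0.08314)(641.3)/(0.9313 − 0.04365) = 53.318/0.88765 = 60.066 bar
a/V_m² = 3.593/(0.9313)² = 4.1426 bar
P = 60.066 − 4.1426 = 55.92 bar

P ≈ 55.92 bar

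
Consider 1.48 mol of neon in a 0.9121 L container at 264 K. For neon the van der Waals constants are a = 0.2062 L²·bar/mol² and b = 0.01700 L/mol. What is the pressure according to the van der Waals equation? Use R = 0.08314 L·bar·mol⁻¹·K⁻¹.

P = nRT/(V − nb) − a n²/V²
nRT/(V − nb) = (1.48)(0.08314)(264)/(0.9121 − 1.48×0.01700) = 32.484/0.88694 = 36.625 bar
a n²/V² = (0.2062)(1.48)²/(0.9121)² = 0.54291 bar
P = 36.625 − 0.54291 = 36.08 bar

P ≈ 36.08 bar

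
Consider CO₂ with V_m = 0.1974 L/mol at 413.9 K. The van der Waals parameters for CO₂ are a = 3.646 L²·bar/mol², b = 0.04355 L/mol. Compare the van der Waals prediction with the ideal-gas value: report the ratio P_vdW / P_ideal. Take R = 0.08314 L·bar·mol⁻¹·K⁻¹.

P_vdW / P_ideal ≈ 0.7463

Ideal: P_ideal = RT/V_m = (0.08314)(413.9)/0.1974 = 174.324 bar
vdW: P = RT/(V_m − b) − a/V_m² = 34.4116/0.153850 − 3.646/0.0389668 = 223.670 − 93.5668 = 130.103 bar
Ratio = 130.103/174.324 = 0.7463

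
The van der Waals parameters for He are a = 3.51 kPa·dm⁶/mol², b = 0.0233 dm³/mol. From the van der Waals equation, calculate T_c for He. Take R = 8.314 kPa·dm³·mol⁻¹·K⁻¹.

For a van der Waals gas, T_c = 8a/(27Rb).
T_c = 8×3.51/(27×8.314×0.0233) = 28.080/5.2303 = 5.369 K

T_c ≈ 5.369 K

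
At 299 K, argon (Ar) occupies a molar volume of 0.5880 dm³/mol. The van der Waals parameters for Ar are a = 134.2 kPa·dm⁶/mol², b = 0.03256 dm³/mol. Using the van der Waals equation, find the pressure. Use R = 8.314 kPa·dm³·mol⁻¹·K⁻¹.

P = RT/(V_m − b) − a/V_m²
RT/(V_m − b) = (8.314)(299)/(0.5880 − 0.03256) = 2485.9/0.55544 = 4475.6 kPa
a/V_m² = 134.2/(0.5880)² = 388.15 kPa
P = 4475.6 − 388.15 = 4087 kPa

P ≈ 4087 kPa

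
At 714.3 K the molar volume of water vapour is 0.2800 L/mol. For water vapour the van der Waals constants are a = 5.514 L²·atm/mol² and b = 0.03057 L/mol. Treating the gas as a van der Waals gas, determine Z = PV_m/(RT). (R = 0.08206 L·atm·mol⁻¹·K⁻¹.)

Z ≈ 0.7866

P = RT/(V_m − b) − a/V_m² = (0.08206)(714.3)/(0.2800 − 0.03057) − 5.514/(0.2800)²
  = 58.615/0.24943 − 70.332 = 235.00 − 70.332 = 164.67 atm
Z = PV_m/(RT) = (164.67)(0.2800)/((0.08206)(714.3)) = 46.108/58.615 = 0.7866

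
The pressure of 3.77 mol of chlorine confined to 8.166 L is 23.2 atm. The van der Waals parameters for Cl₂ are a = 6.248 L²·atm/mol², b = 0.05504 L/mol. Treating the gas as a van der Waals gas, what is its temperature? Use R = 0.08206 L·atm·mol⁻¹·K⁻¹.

T = (P + a n²/V²)(V − nb)/(nR)
P + a n²/V² = 23.2 + (6.248)(3.77)²/(8.166)² = 24.532 atm
V − nb = 8.166 − (3.77)(0.05504) = 7.9585 L
T = (24.532)(7.9585)/((3.77)(0.08206)) = 631.1 K

T ≈ 631.1 K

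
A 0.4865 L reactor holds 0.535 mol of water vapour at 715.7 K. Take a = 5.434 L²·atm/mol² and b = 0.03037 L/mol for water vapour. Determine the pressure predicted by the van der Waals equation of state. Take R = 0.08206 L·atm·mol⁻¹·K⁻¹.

P = nRT/(V − nb) − a n²/V²
nRT/(V − nb) = (0.535)(0.08206)(715.7)/(0.4865 − 0.535×0.03037) = 31.421/0.47025 = 66.818 atm
a n²/V² = (5.434)(0.535)²/(0.4865)² = 6.5715 atm
P = 66.818 − 6.5715 = 60.25 atm

P ≈ 60.25 atm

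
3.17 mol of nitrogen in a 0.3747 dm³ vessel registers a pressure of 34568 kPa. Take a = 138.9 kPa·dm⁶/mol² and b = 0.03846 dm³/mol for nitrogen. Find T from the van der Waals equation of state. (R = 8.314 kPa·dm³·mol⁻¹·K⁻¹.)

T = (P + a n²/V²)(V − nb)/(nR)
P + a n²/V² = 34568 + (138.9)(3.17)²/(0.3747)² = 44510 kPa
V − nb = 0.3747 − (3.17)(0.03846) = 0.25278 dm³
T = (44510)(0.25278)/((3.17)(8.314)) = 426.9 K

T ≈ 426.9 K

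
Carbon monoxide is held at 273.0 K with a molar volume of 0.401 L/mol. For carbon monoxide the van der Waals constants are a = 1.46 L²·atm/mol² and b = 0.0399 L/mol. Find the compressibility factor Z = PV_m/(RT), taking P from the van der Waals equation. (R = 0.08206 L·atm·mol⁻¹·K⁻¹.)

Z ≈ 0.9480

P = RT/(V_m − b) − a/V_m² = (0.08206)(273.0)/(0.401 − 0.0399) − 1.46/(0.401)²
  = 22.402/0.36110 − 9.0795 = 62.038 − 9.0795 = 52.959 atm
Z = PV_m/(RT) = (52.959)(0.401)/((0.08206)(273.0)) = 21.237/22.402 = 0.9480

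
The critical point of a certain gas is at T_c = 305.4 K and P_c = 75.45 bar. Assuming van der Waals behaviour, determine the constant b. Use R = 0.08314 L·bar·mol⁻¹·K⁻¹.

From T_c = 8a/(27Rb) and P_c = a/(27b²): b = R T_c/(8 P_c).
b = (0.08314)(305.4)/(8×75.45) = 25.391/603.60 = 0.04207 L/mol

b ≈ 0.04207 L/mol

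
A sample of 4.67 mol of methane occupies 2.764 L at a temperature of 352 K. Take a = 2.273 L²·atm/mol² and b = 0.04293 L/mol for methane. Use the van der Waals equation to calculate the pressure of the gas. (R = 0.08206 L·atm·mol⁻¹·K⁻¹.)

P ≈ 46.13 atm

P = nRT/(V − nb) − a n²/V²
nRT/(V − nb) = (4.67)(0.08206)(352)/(2.764 − 4.67×0.04293) = 134.89/2.5635 = 52.619 atm
a n²/V² = (2.273)(4.67)²/(2.764)² = 6.4887 atm
P = 52.619 − 6.4887 = 46.13 atm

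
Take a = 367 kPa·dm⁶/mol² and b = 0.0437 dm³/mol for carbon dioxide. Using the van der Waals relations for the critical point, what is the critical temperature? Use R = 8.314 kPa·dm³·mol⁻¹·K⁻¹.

T_c ≈ 299.3 K

For a van der Waals gas, T_c = 8a/(27Rb).
T_c = 8×367/(27×8.314×0.0437) = 2936.0/9.8097 = 299.3 K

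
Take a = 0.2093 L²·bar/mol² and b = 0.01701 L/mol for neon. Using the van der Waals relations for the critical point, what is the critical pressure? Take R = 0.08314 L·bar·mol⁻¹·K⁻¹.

For a van der Waals gas, P_c = a/(27b²).
P_c = 0.2093/(27×(0.01701)²) = 0.2093/0.0078122 = 26.79 bar

P_c ≈ 26.79 bar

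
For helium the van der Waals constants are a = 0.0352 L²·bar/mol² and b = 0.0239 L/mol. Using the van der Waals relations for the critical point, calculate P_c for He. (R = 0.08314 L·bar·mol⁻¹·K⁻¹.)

For a van der Waals gas, P_c = a/(27b²).
P_c = 0.0352/(27×(0.0239)²) = 0.0352/0.015423 = 2.282 bar

P_c ≈ 2.282 bar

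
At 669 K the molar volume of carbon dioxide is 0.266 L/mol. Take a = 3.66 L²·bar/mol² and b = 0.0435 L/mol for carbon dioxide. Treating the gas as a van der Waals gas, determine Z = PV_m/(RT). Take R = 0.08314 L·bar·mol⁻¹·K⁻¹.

Z ≈ 0.9481

P = RT/(V_m − b) − a/V_m² = (0.08314)(669)/(0.266 − 0.0435) − 3.66/(0.266)²
  = 55.621/0.22250 − 51.727 = 249.98 − 51.727 = 198.25 bar
Z = PV_m/(RT) = (198.25)(0.266)/((0.08314)(669)) = 52.735/55.621 = 0.9481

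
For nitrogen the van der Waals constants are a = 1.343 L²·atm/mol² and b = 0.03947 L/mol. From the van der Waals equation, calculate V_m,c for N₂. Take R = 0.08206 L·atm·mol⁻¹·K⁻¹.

For a van der Waals gas, V_m,c = 3b.
V_m,c = 3×0.03947 = 0.1184 L/mol

V_m,c ≈ 0.1184 L/mol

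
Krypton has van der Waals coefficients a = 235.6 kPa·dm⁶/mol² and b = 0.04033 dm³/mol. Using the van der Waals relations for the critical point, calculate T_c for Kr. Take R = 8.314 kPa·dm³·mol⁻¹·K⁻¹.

T_c ≈ 208.2 K

For a van der Waals gas, T_c = 8a/(27Rb).
T_c = 8×235.6/(27×8.314×0.04033) = 1884.8/9.0532 = 208.2 K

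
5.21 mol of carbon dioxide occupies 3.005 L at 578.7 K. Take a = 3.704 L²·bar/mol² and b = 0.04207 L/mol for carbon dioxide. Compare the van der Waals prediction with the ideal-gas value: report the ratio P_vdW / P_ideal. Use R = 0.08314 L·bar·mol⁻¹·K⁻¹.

P_vdW / P_ideal ≈ 0.9452

Ideal: P_ideal = nRT/V = (5.21)(0.08314)(578.7)/3.005 = 83.4174 bar
vdW: P = nRT/(V − nb) − a n²/V² = 250.669/2.78582 − 100.542/9.03003 = 89.9803 − 11.1342 = 78.8461 bar
Ratio = 78.8461/83.4174 = 0.9452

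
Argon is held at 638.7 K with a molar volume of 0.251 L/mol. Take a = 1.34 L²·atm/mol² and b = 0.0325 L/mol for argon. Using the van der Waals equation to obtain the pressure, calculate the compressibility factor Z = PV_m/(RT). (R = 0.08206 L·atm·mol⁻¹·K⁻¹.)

Z ≈ 1.047

P = RT/(V_m − b) − a/V_m² = (0.08206)(638.7)/(0.251 − 0.0325) − 1.34/(0.251)²
  = 52.412/0.21850 − 21.270 = 239.87 − 21.270 = 218.60 atm
Z = PV_m/(RT) = (218.60)(0.251)/((0.08206)(638.7)) = 54.869/52.412 = 1.047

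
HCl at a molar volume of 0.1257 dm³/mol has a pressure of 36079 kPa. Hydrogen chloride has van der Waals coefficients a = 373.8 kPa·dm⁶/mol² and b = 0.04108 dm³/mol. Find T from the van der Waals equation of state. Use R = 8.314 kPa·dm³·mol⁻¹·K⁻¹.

T = (P + a/V_m²)(V_m − b)/R
P + a/V_m² = 36079 + 373.8/(0.1257)² = 59736 kPa
V_m − b = 0.1257 − 0.04108 = 0.084620 dm³/mol
T = (59736)(0.084620)/8.314 = 608.0 K

T ≈ 608.0 K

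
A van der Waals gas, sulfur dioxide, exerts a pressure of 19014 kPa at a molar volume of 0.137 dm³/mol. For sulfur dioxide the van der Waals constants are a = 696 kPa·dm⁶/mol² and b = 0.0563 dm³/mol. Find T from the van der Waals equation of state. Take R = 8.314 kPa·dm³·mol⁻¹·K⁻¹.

T = (P + a/V_m²)(V_m − b)/R
P + a/V_m² = 19014 + 696/(0.137)² = 56096 kPa
V_m − b = 0.137 − 0.0563 = 0.080700 dm³/mol
T = (56096)(0.080700)/8.314 = 544.5 K

T ≈ 544.5 K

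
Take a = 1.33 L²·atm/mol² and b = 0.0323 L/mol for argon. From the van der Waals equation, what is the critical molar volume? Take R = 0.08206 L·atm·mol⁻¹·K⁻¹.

For a van der Waals gas, V_m,c = 3b.
V_m,c = 3×0.0323 = 0.09690 L/mol

V_m,c ≈ 0.09690 L/mol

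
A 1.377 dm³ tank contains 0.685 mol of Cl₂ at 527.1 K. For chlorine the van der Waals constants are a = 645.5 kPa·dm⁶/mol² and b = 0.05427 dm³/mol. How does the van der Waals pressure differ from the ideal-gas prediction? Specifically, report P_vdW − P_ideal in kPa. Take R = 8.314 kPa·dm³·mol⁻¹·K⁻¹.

ΔP ≈ -99.3 kPa

Ideal: P_ideal = nRT/V = (0.685)(8.314)(527.1)/1.377 = 2180.02 kPa
vdW: P = nRT/(V − nb) − a n²/V² = 3001.88/1.33983 − 302.885/1.89613 = 2240.49 − 159.739 = 2080.75 kPa
ΔP = 2080.75 − 2180.02 = -99.3 kPa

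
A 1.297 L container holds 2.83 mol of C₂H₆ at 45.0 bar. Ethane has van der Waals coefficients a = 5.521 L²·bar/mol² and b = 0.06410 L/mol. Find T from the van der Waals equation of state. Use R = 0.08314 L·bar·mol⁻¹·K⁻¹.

T = (P + a n²/V²)(V − nb)/(nR)
P + a n²/V² = 45.0 + (5.521)(2.83)²/(1.297)² = 71.285 bar
V − nb = 1.297 − (2.83)(0.06410) = 1.1156 L
T = (71.285)(1.1156)/((2.83)(0.08314)) = 338.0 K

T ≈ 338.0 K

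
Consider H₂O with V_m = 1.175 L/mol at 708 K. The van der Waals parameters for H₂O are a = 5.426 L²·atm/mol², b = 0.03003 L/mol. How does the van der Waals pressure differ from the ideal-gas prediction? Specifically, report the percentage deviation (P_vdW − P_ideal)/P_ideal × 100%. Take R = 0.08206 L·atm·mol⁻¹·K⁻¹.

-5.33 %

Ideal: P_ideal = RT/V_m = (0.08206)(708)/1.175 = 49.4455 atm
vdW: P = RT/(V_m − b) − a/V_m² = 58.0985/1.14497 − 5.426/1.38063 = 50.7424 − 3.93009 = 46.8123 atm
% deviation = (46.8123 − 49.4455)/49.4455 × 100% = -5.33%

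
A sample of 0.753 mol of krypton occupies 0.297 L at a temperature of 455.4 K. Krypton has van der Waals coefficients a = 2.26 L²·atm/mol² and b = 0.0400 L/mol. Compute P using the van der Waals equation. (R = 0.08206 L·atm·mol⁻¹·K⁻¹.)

P = nRT/(V − nb) − a n²/V²
nRT/(V − nb) = (0.753)(0.08206)(455.4)/(0.297 − 0.753×0.0400) = 28.140/0.26688 = 105.44 atm
a n²/V² = (2.26)(0.753)²/(0.297)² = 14.527 atm
P = 105.44 − 14.527 = 90.91 atm

P ≈ 90.91 atm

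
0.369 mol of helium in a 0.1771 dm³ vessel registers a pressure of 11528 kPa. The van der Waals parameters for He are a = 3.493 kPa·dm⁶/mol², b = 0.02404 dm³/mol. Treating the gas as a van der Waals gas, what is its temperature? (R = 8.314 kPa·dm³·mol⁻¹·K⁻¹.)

T ≈ 633.0 K

T = (P + a n²/V²)(V − nb)/(nR)
P + a n²/V² = 11528 + (3.493)(0.369)²/(0.1771)² = 11543 kPa
V − nb = 0.1771 − (0.369)(0.02404) = 0.16823 dm³
T = (11543)(0.16823)/((0.369)(8.314)) = 633.0 K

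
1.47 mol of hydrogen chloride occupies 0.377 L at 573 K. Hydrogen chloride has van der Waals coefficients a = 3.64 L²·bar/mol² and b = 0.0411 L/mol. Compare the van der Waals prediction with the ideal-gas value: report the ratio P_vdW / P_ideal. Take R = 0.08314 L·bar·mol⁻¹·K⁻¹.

P_vdW / P_ideal ≈ 0.8929

Ideal: P_ideal = nRT/V = (1.47)(0.08314)(573)/0.377 = 185.755 bar
vdW: P = nRT/(V − nb) − a n²/V² = 70.0297/0.316583 − 7.86568/0.142129 = 221.205 − 55.3418 = 165.863 bar
Ratio = 165.863/185.755 = 0.8929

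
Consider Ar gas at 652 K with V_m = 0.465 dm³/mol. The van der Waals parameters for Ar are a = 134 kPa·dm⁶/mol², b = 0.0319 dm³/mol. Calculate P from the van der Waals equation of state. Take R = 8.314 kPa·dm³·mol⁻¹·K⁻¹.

P = RT/(V_m − b) − a/V_m²
RT/(V_m − b) = (8.314)(652)/(0.465 − 0.0319) = 5420.7/0.43310 = 12516 kPa
a/V_m² = 134/(0.465)² = 619.72 kPa
P = 12516 − 619.72 = 11896 kPa

P ≈ 11896 kPa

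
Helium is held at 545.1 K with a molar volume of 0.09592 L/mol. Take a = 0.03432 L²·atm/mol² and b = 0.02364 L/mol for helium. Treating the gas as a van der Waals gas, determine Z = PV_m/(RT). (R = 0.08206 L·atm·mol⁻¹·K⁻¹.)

P = RT/(V_m − b) − a/V_m² = (0.08206)(545.1)/(0.09592 − 0.02364) − 0.03432/(0.09592)²
  = 44.731/0.072280 − 3.7302 = 618.86 − 3.7302 = 615.13 atm
Z = PV_m/(RT) = (615.13)(0.09592)/((0.08206)(545.1)) = 59.003/44.731 = 1.319

Z ≈ 1.319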